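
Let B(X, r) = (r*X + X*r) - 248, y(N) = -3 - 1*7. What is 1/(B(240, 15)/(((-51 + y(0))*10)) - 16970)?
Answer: -305/5179326 ≈ -5.8888e-5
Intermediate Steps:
y(N) = -10 (y(N) = -3 - 7 = -10)
B(X, r) = -248 + 2*X*r (B(X, r) = (X*r + X*r) - 248 = 2*X*r - 248 = -248 + 2*X*r)
1/(B(240, 15)/(((-51 + y(0))*10)) - 16970) = 1/((-248 + 2*240*15)/(((-51 - 10)*10)) - 16970) = 1/((-248 + 7200)/((-61*10)) - 16970) = 1/(6952/(-610) - 16970) = 1/(6952*(-1/610) - 16970) = 1/(-3476/305 - 16970) = 1/(-5179326/305) = -305/5179326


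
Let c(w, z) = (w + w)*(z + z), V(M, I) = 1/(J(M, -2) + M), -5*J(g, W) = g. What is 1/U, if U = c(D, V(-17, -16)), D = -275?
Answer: 17/1375 ≈ 0.012364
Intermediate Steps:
J(g, W) = -g/5
V(M, I) = 5/(4*M) (V(M, I) = 1/(-M/5 + M) = 1/(4*M/5) = 5/(4*M))
c(w, z) = 4*w*z (c(w, z) = (2*w)*(2*z) = 4*w*z)
U = 1375/17 (U = 4*(-275)*((5/4)/(-17)) = 4*(-275)*((5/4)*(-1/17)) = 4*(-275)*(-5/68) = 1375/17 ≈ 80.882)
1/U = 1/(1375/17) = 17/1375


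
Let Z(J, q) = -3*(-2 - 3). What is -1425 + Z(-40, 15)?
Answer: -1410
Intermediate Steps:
Z(J, q) = 15 (Z(J, q) = -3*(-5) = 15)
-1425 + Z(-40, 15) = -1425 + 15 = -1410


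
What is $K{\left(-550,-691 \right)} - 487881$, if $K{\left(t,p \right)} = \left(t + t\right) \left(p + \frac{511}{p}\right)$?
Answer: $\frac{188665429}{691} \approx 2.7303 \cdot 10^{5}$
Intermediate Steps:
$K{\left(t,p \right)} = 2 t \left(p + \frac{511}{p}\right)$
$K{\left(-550,-691 \right)} - 487881 = 2 \left(-550\right) \frac{1}{-691} \left(511 + \left(-691\right)^{2}\right) - 487881 = 2 \left(-550\right) \left(- \frac{1}{691}\right) \left(511 + 477481\right) - 487881 = 2 \left(-550\right) \left(- \frac{1}{691}\right) 477992 - 487881 = \frac{525791200}{691} - 487881 = \frac{188665429}{691}$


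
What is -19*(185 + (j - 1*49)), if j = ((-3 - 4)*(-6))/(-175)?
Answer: -64486/25 ≈ -2579.4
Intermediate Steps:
j = -6/25 (j = -7*(-6)*(-1/175) = 42*(-1/175) = -6/25 ≈ -0.24000)
-19*(185 + (j - 1*49)) = -19*(185 + (-6/25 - 1*49)) = -19*(185 + (-6/25 - 49)) = -19*(185 - 1231/25) = -19*3394/25 = -64486/25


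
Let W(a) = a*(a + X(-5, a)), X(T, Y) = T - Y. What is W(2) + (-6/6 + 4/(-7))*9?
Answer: -169/7 ≈ -24.143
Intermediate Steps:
W(a) = -5*a (W(a) = a*(a + (-5 - a)) = a*(-5) = -5*a)
W(2) + (-6/6 + 4/(-7))*9 = -5*2 + (-6/6 + 4/(-7))*9 = -10 + (-6*1/6 + 4*(-1/7))*9 = -10 + (-1 - 4/7)*9 = -10 - 11/7*9 = -10 - 99/7 = -169/7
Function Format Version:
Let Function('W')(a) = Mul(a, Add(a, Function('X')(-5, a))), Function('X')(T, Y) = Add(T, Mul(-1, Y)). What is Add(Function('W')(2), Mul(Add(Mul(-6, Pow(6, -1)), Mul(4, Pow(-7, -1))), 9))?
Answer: Rational(-169, 7) ≈ -24.143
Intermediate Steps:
Function('W')(a) = Mul(-5, a) (Function('W')(a) = Mul(a, Add(a, Add(-5, Mul(-1, a)))) = Mul(a, -5) = Mul(-5, a))
Add(Function('W')(2), Mul(Add(Mul(-6, Pow(6, -1)), Mul(4, Pow(-7, -1))), 9)) = Add(Mul(-5, 2), Mul(Add(Mul(-6, Pow(6, -1)), Mul(4, Pow(-7, -1))), 9)) = Add(-10, Mul(Add(Mul(-6, Rational(1, 6)), Mul(4, Rational(-1, 7))), 9)) = Add(-10, Mul(Add(-1, Rational(-4, 7)), 9)) = Add(-10, Mul(Rational(-11, 7), 9)) = Add(-10, Rational(-99, 7)) = Rational(-169, 7)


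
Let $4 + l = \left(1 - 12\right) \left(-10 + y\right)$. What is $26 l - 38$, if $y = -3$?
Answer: $3576$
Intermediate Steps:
$l = 139$ ($l = -4 + \left(1 - 12\right) \left(-10 - 3\right) = -4 - -143 = -4 + 143 = 139$)
$26 l - 38 = 26 \cdot 139 - 38 = 3614 - 38 = 3576$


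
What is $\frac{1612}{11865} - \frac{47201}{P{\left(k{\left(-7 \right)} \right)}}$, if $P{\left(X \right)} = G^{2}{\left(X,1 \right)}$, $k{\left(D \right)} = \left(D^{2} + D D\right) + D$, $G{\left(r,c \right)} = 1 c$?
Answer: $- \frac{560038253}{11865} \approx -47201.0$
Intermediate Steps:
$G{\left(r,c \right)} = c$
$k{\left(D \right)} = D + 2 D^{2}$ ($k{\left(D \right)} = \left(D^{2} + D^{2}\right) + D = 2 D^{2} + D = D + 2 D^{2}$)
$P{\left(X \right)} = 1$ ($P{\left(X \right)} = 1^{2} = 1$)
$\frac{1612}{11865} - \frac{47201}{P{\left(k{\left(-7 \right)} \right)}} = \frac{1612}{11865} - \frac{47201}{1} = 1612 \cdot \frac{1}{11865} - 47201 = \frac{1612}{11865} - 47201 = - \frac{560038253}{11865}$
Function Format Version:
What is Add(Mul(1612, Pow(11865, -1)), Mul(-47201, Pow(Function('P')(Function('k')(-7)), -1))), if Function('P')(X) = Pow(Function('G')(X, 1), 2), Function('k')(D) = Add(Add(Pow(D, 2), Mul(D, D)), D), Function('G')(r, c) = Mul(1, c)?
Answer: Rational(-560038253, 11865) ≈ -47201.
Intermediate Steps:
Function('G')(r, c) = c
Function('k')(D) = Add(D, Mul(2, Pow(D, 2))) (Function('k')(D) = Add(Add(Pow(D, 2), Pow(D, 2)), D) = Add(Mul(2, Pow(D, 2)), D) = Add(D, Mul(2, Pow(D, 2))))
Function('P')(X) = 1 (Function('P')(X) = Pow(1, 2) = 1)
Add(Mul(1612, Pow(11865, -1)), Mul(-47201, Pow(Function('P')(Function('k')(-7)), -1))) = Add(Mul(1612, Pow(11865, -1)), Mul(-47201, Pow(1, -1))) = Add(Mul(1612, Rational(1, 11865)), Mul(-47201, 1)) = Add(Rational(1612, 11865), -47201) = Rational(-560038253, 11865)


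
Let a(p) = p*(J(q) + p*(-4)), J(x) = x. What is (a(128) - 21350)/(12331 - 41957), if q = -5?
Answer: 43763/14813 ≈ 2.9544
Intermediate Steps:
a(p) = p*(-5 - 4*p) (a(p) = p*(-5 + p*(-4)) = p*(-5 - 4*p))
(a(128) - 21350)/(12331 - 41957) = (-1*128*(5 + 4*128) - 21350)/(12331 - 41957) = (-1*128*(5 + 512) - 21350)/(-29626) = (-1*128*517 - 21350)*(-1/29626) = (-66176 - 21350)*(-1/29626) = -87526*(-1/29626) = 43763/14813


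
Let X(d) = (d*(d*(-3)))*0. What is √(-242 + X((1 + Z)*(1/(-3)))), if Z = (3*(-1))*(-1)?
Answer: 11*I*√2 ≈ 15.556*I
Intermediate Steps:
Z = 3 (Z = -3*(-1) = 3)
X(d) = 0 (X(d) = (d*(-3*d))*0 = -3*d²*0 = 0)
√(-242 + X((1 + Z)*(1/(-3)))) = √(-242 + 0) = √(-242) = 11*I*√2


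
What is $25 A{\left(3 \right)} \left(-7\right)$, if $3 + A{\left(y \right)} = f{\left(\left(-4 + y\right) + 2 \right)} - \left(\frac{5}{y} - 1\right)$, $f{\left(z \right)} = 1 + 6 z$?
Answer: $- \frac{1750}{3} \approx -583.33$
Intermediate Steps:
$A{\left(y \right)} = -13 - \frac{5}{y} + 6 y$ ($A{\left(y \right)} = -3 - \left(-1 - 1 - 6 \left(\left(-4 + y\right) + 2\right) + \frac{5}{y}\right) = -3 - \left(-2 - 6 \left(-2 + y\right) + \frac{5}{y}\right) = -3 - \left(10 - 6 y + \frac{5}{y}\right) = -13 - \frac{5}{y} + 6 y$)
$25 A{\left(3 \right)} \left(-7\right) = 25 \left(-13 - \frac{5}{3} + 6 \cdot 3\right) \left(-7\right) = 25 \left(-13 - \frac{5}{3} + 18\right) \left(-7\right) = 25 \cdot \frac{10}{3} \left(-7\right) = \frac{250}{3} \left(-7\right) = - \frac{1750}{3}$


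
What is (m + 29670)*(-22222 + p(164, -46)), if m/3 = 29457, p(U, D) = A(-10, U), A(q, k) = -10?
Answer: -2624287512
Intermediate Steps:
p(U, D) = -10
m = 88371 (m = 3*29457 = 88371)
(m + 29670)*(-22222 + p(164, -46)) = (88371 + 29670)*(-22222 - 10) = 118041*(-22232) = -2624287512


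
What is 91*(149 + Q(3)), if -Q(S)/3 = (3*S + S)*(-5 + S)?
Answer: 20111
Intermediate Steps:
Q(S) = -12*S*(-5 + S) (Q(S) = -3*(3*S + S)*(-5 + S) = -3*4*S*(-5 + S) = -12*S*(-5 + S))
91*(149 + Q(3)) = 91*(149 + 12*3*(5 - 1*3)) = 91*(149 + 12*3*(5 - 3)) = 91*(149 + 12*3*2) = 91*(149 + 72) = 91*221 = 20111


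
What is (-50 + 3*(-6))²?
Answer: 4624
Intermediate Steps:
(-50 + 3*(-6))² = (-50 - 18)² = (-68)² = 4624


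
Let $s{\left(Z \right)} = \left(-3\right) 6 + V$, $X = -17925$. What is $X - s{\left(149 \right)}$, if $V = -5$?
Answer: $-17902$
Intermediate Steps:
$s{\left(Z \right)} = -23$ ($s{\left(Z \right)} = \left(-3\right) 6 - 5 = -18 - 5 = -23$)
$X - s{\left(149 \right)} = -17925 - -23 = -17925 + 23 = -17902$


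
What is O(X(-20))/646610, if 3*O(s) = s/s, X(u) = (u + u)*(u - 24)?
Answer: 1/1939830 ≈ 5.1551e-7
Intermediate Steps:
X(u) = 2*u*(-24 + u) (X(u) = (2*u)*(-24 + u) = 2*u*(-24 + u))
O(s) = ⅓ (O(s) = (s/s)/3 = (⅓)*1 = ⅓)
O(X(-20))/646610 = (⅓)/646610 = (⅓)*(1/646610) = 1/1939830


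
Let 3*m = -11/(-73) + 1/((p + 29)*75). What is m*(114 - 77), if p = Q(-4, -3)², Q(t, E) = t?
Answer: 1376326/739125 ≈ 1.8621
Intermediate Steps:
p = 16 (p = (-4)² = 16)
m = 37198/739125 (m = (-11/(-73) + 1/((16 + 29)*75))/3 = (-11*(-1/73) + (1/75)/45)/3 = (11/73 + (1/45)*(1/75))/3 = (11/73 + 1/3375)/3 = (⅓)*(37198/246375) = 37198/739125 ≈ 0.050327)
m*(114 - 77) = 37198*(114 - 77)/739125 = (37198/739125)*37 = 1376326/739125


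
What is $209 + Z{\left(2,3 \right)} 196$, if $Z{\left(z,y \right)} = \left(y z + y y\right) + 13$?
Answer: $5697$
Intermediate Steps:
$Z{\left(z,y \right)} = 13 + y^{2} + y z$ ($Z{\left(z,y \right)} = \left(y z + y^{2}\right) + 13 = \left(y^{2} + y z\right) + 13 = 13 + y^{2} + y z$)
$209 + Z{\left(2,3 \right)} 196 = 209 + \left(13 + 3^{2} + 3 \cdot 2\right) 196 = 209 + \left(13 + 9 + 6\right) 196 = 209 + 28 \cdot 196 = 209 + 5488 = 5697$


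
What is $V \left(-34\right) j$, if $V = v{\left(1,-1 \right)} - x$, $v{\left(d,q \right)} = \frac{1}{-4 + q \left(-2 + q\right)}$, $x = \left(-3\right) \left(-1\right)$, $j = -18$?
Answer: $-2448$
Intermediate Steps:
$x = 3$
$V = -4$ ($V = \frac{1}{-4 + \left(-1\right)^{2} - -2} - 3 = \frac{1}{-4 + 1 + 2} - 3 = \frac{1}{-1} - 3 = -1 - 3 = -4$)
$V \left(-34\right) j = \left(-4\right) \left(-34\right) \left(-18\right) = 136 \left(-18\right) = -2448$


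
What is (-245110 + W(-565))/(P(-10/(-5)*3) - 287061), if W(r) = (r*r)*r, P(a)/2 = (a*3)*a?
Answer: 36121447/57369 ≈ 629.63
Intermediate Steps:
P(a) = 6*a² (P(a) = 2*((a*3)*a) = 2*((3*a)*a) = 2*(3*a²) = 6*a²)
W(r) = r³ (W(r) = r²*r = r³)
(-245110 + W(-565))/(P(-10/(-5)*3) - 287061) = (-245110 + (-565)³)/(6*(-10/(-5)*3)² - 287061) = (-245110 - 180362125)/(6*(-10*(-1)/5*3)² - 287061) = -180607235/(6*(-2*(-1)*3)² - 287061) = -180607235/(6*(2*3)² - 287061) = -180607235/(6*6² - 287061) = -180607235/(6*36 - 287061) = -180607235/(216 - 287061) = -180607235/(-286845) = -180607235*(-1/286845) = 36121447/57369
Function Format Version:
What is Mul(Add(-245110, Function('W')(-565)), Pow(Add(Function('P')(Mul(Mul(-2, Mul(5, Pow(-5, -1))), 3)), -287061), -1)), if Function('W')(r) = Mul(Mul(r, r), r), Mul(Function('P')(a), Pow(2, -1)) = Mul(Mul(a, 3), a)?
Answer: Rational(36121447, 57369) ≈ 629.63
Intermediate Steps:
Function('P')(a) = Mul(6, Pow(a, 2)) (Function('P')(a) = Mul(2, Mul(Mul(a, 3), a)) = Mul(2, Mul(Mul(3, a), a)) = Mul(2, Mul(3, Pow(a, 2))) = Mul(6, Pow(a, 2)))
Function('W')(r) = Pow(r, 3) (Function('W')(r) = Mul(Pow(r, 2), r) = Pow(r, 3))
Mul(Add(-245110, Function('W')(-565)), Pow(Add(Function('P')(Mul(Mul(-2, Mul(5, Pow(-5, -1))), 3)), -287061), -1)) = Mul(Add(-245110, Pow(-565, 3)), Pow(Add(Mul(6, Pow(Mul(Mul(-2, Mul(5, Pow(-5, -1))), 3), 2)), -287061), -1)) = Mul(Add(-245110, -180362125), Pow(Add(Mul(6, Pow(Mul(Mul(-2, Mul(5, Rational(-1, 5))), 3), 2)), -287061), -1)) = Mul(-180607235, Pow(Add(Mul(6, Pow(Mul(Mul(-2, -1), 3), 2)), -287061), -1)) = Mul(-180607235, Pow(Add(Mul(6, Pow(Mul(2, 3), 2)), -287061), -1)) = Mul(-180607235, Pow(Add(Mul(6, Pow(6, 2)), -287061), -1)) = Mul(-180607235, Pow(Add(Mul(6, 36), -287061), -1)) = Mul(-180607235, Pow(Add(216, -287061), -1)) = Mul(-180607235, Pow(-286845, -1)) = Mul(-180607235, Rational(-1, 286845)) = Rational(36121447, 57369)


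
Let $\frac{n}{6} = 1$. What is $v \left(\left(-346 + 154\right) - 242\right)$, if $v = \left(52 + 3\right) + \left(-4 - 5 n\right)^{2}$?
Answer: $-525574$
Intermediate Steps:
$n = 6$ ($n = 6 \cdot 1 = 6$)
$v = 1211$ ($v = \left(52 + 3\right) + \left(-4 - 30\right)^{2} = 55 + \left(-4 - 30\right)^{2} = 55 + \left(-34\right)^{2} = 55 + 1156 = 1211$)
$v \left(\left(-346 + 154\right) - 242\right) = 1211 \left(\left(-346 + 154\right) - 242\right) = 1211 \left(-192 - 242\right) = 1211 \left(-434\right) = -525574$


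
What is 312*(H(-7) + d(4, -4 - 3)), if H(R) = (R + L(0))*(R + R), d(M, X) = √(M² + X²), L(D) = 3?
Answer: 17472 + 312*√65 ≈ 19987.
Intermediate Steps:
H(R) = 2*R*(3 + R) (H(R) = (R + 3)*(R + R) = (3 + R)*(2*R) = 2*R*(3 + R))
312*(H(-7) + d(4, -4 - 3)) = 312*(2*(-7)*(3 - 7) + √(4² + (-4 - 3)²)) = 312*(2*(-7)*(-4) + √(16 + (-7)²)) = 312*(56 + √(16 + 49)) = 312*(56 + √65) = 17472 + 312*√65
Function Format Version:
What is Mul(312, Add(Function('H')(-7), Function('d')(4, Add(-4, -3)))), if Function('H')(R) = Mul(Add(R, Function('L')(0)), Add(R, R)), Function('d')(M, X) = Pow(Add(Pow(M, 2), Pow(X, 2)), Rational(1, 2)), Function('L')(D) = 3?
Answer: Add(17472, Mul(312, Pow(65, Rational(1, 2)))) ≈ 19987.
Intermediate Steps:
Function('H')(R) = Mul(2, R, Add(3, R)) (Function('H')(R) = Mul(Add(R, 3), Add(R, R)) = Mul(Add(3, R), Mul(2, R)) = Mul(2, R, Add(3, R)))
Mul(312, Add(Function('H')(-7), Function('d')(4, Add(-4, -3)))) = Mul(312, Add(Mul(2, -7, Add(3, -7)), Pow(Add(Pow(4, 2), Pow(Add(-4, -3), 2)), Rational(1, 2)))) = Mul(312, Add(Mul(2, -7, -4), Pow(Add(16, Pow(-7, 2)), Rational(1, 2)))) = Mul(312, Add(56, Pow(Add(16, 49), Rational(1, 2)))) = Mul(312, Add(56, Pow(65, Rational(1, 2)))) = Add(17472, Mul(312, Pow(65, Rational(1, 2))))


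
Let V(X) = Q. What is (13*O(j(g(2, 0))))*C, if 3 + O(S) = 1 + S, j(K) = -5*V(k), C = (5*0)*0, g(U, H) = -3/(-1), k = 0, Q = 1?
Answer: 0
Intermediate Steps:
g(U, H) = 3 (g(U, H) = -3*(-1) = 3)
V(X) = 1
C = 0 (C = 0*0 = 0)
j(K) = -5 (j(K) = -5*1 = -5)
O(S) = -2 + S (O(S) = -3 + (1 + S) = -2 + S)
(13*O(j(g(2, 0))))*C = (13*(-2 - 5))*0 = (13*(-7))*0 = -91*0 = 0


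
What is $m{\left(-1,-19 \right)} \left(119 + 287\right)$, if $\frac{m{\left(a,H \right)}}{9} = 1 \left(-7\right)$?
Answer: $-25578$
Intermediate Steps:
$m{\left(a,H \right)} = -63$ ($m{\left(a,H \right)} = 9 \cdot 1 \left(-7\right) = 9 \left(-7\right) = -63$)
$m{\left(-1,-19 \right)} \left(119 + 287\right) = - 63 \left(119 + 287\right) = \left(-63\right) 406 = -25578$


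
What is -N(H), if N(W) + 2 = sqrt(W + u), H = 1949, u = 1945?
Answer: 2 - sqrt(3894) ≈ -60.402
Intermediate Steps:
N(W) = -2 + sqrt(1945 + W) (N(W) = -2 + sqrt(W + 1945) = -2 + sqrt(1945 + W))
-N(H) = -(-2 + sqrt(1945 + 1949)) = -(-2 + sqrt(3894)) = 2 - sqrt(3894)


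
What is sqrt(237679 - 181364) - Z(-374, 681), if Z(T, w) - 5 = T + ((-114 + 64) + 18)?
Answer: 401 + sqrt(56315) ≈ 638.31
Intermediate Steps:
Z(T, w) = -27 + T (Z(T, w) = 5 + (T + ((-114 + 64) + 18)) = 5 + (T + (-50 + 18)) = 5 + (T - 32) = 5 + (-32 + T) = -27 + T)
sqrt(237679 - 181364) - Z(-374, 681) = sqrt(237679 - 181364) - (-27 - 374) = sqrt(56315) - 1*(-401) = sqrt(56315) + 401 = 401 + sqrt(56315)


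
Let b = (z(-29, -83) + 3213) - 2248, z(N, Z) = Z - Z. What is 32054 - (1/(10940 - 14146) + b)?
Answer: 99671335/3206 ≈ 31089.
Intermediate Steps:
z(N, Z) = 0
b = 965 (b = (0 + 3213) - 2248 = 3213 - 2248 = 965)
32054 - (1/(10940 - 14146) + b) = 32054 - (1/(10940 - 14146) + 965) = 32054 - (1/(-3206) + 965) = 32054 - (-1/3206 + 965) = 32054 - 1*3093789/3206 = 32054 - 3093789/3206 = 99671335/3206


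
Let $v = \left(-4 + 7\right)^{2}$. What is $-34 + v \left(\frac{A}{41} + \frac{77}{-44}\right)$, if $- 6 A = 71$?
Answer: $- \frac{8585}{164} \approx -52.348$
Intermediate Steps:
$A = - \frac{71}{6}$ ($A = \left(- \frac{1}{6}\right) 71 = - \frac{71}{6} \approx -11.833$)
$v = 9$ ($v = 3^{2} = 9$)
$-34 + v \left(\frac{A}{41} + \frac{77}{-44}\right) = -34 + 9 \left(- \frac{71}{6 \cdot 41} + \frac{77}{-44}\right) = -34 + 9 \left(\left(- \frac{71}{6}\right) \frac{1}{41} + 77 \left(- \frac{1}{44}\right)\right) = -34 + 9 \left(- \frac{71}{246} - \frac{7}{4}\right) = -34 + 9 \left(- \frac{1003}{492}\right) = -34 - \frac{3009}{164} = - \frac{8585}{164}$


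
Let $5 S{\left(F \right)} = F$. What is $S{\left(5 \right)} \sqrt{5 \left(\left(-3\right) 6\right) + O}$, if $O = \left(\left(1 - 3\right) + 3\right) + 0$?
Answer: $i \sqrt{89} \approx 9.434 i$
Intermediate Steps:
$S{\left(F \right)} = \frac{F}{5}$
$O = 1$ ($O = \left(\left(1 - 3\right) + 3\right) + 0 = \left(-2 + 3\right) + 0 = 1 + 0 = 1$)
$S{\left(5 \right)} \sqrt{5 \left(\left(-3\right) 6\right) + O} = \frac{1}{5} \cdot 5 \sqrt{5 \left(\left(-3\right) 6\right) + 1} = 1 \sqrt{5 \left(-18\right) + 1} = 1 \sqrt{-90 + 1} = 1 \sqrt{-89} = 1 i \sqrt{89} = i \sqrt{89}$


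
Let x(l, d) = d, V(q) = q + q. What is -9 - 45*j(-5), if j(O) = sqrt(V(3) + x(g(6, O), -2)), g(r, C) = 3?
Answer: -99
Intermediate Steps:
V(q) = 2*q
j(O) = 2 (j(O) = sqrt(2*3 - 2) = sqrt(6 - 2) = sqrt(4) = 2)
-9 - 45*j(-5) = -9 - 45*2 = -9 - 90 = -99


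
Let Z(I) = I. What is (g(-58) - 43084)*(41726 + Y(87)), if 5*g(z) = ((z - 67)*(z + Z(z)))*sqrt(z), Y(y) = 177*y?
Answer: -2461173500 + 165662500*I*sqrt(58) ≈ -2.4612e+9 + 1.2616e+9*I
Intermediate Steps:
g(z) = 2*z**(3/2)*(-67 + z)/5 (g(z) = (((z - 67)*(z + z))*sqrt(z))/5 = (((-67 + z)*(2*z))*sqrt(z))/5 = ((2*z*(-67 + z))*sqrt(z))/5 = (2*z**(3/2)*(-67 + z))/5 = 2*z**(3/2)*(-67 + z)/5)
(g(-58) - 43084)*(41726 + Y(87)) = (2*(-58)**(3/2)*(-67 - 58)/5 - 43084)*(41726 + 177*87) = ((2/5)*(-58*I*sqrt(58))*(-125) - 43084)*(41726 + 15399) = (2900*I*sqrt(58) - 43084)*57125 = (-43084 + 2900*I*sqrt(58))*57125 = -2461173500 + 165662500*I*sqrt(58)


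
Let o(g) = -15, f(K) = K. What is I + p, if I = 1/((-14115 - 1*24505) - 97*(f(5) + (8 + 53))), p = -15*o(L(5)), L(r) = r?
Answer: 10129949/45022 ≈ 225.00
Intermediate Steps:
p = 225 (p = -15*(-15) = 225)
I = -1/45022 (I = 1/((-14115 - 1*24505) - 97*(5 + (8 + 53))) = 1/((-14115 - 24505) - 97*(5 + 61)) = 1/(-38620 - 97*66) = 1/(-38620 - 6402) = 1/(-45022) = -1/45022 ≈ -2.2211e-5)
I + p = -1/45022 + 225 = 10129949/45022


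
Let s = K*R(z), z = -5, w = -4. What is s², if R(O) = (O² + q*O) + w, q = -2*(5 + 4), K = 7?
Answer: 603729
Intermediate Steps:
q = -18 (q = -2*9 = -18)
R(O) = -4 + O² - 18*O (R(O) = (O² - 18*O) - 4 = -4 + O² - 18*O)
s = 777 (s = 7*(-4 + (-5)² - 18*(-5)) = 7*(-4 + 25 + 90) = 7*111 = 777)
s² = 777² = 603729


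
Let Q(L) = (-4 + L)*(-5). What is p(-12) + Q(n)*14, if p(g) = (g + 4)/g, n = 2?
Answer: 422/3 ≈ 140.67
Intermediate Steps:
p(g) = (4 + g)/g
Q(L) = 20 - 5*L
p(-12) + Q(n)*14 = (4 - 12)/(-12) + (20 - 5*2)*14 = -1/12*(-8) + (20 - 10)*14 = 2/3 + 10*14 = 2/3 + 140 = 422/3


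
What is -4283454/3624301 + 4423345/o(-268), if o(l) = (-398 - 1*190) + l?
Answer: -16035200343469/3102401656 ≈ -5168.6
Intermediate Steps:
o(l) = -588 + l (o(l) = (-398 - 190) + l = -588 + l)
-4283454/3624301 + 4423345/o(-268) = -4283454/3624301 + 4423345/(-588 - 268) = -4283454*1/3624301 + 4423345/(-856) = -4283454/3624301 + 4423345*(-1/856) = -4283454/3624301 - 4423345/856 = -16035200343469/3102401656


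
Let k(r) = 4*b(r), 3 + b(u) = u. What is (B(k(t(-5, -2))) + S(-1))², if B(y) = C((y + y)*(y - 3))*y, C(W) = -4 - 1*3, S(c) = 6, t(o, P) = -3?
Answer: 30276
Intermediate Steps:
b(u) = -3 + u
C(W) = -7 (C(W) = -4 - 3 = -7)
k(r) = -12 + 4*r (k(r) = 4*(-3 + r) = -12 + 4*r)
B(y) = -7*y
(B(k(t(-5, -2))) + S(-1))² = (-7*(-12 + 4*(-3)) + 6)² = (-7*(-12 - 12) + 6)² = (-7*(-24) + 6)² = (168 + 6)² = 174² = 30276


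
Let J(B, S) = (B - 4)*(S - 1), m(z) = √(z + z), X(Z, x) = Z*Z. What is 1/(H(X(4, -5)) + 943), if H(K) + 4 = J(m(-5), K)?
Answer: 293/258297 - 5*I*√10/258297 ≈ 0.0011344 - 6.1214e-5*I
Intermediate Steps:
X(Z, x) = Z²
m(z) = √2*√z (m(z) = √(2*z) = √2*√z)
J(B, S) = (-1 + S)*(-4 + B) (J(B, S) = (-4 + B)*(-1 + S) = (-1 + S)*(-4 + B))
H(K) = -4*K - I*√10 + I*K*√10 (H(K) = -4 + (4 - √2*√(-5) - 4*K + (√2*√(-5))*K) = -4 + (4 - √2*I*√5 - 4*K + (√2*(I*√5))*K) = -4 + (4 - I*√10 - 4*K + (I*√10)*K) = -4 + (4 - I*√10 - 4*K + I*K*√10) = -4 + (4 - 4*K - I*√10 + I*K*√10) = -4*K - I*√10 + I*K*√10)
1/(H(X(4, -5)) + 943) = 1/((-4*4² - I*√10 + I*4²*√10) + 943) = 1/((-4*16 - I*√10 + I*16*√10) + 943) = 1/((-64 - I*√10 + 16*I*√10) + 943) = 1/((-64 + 15*I*√10) + 943) = 1/(879 + 15*I*√10)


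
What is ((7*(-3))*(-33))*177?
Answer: 122661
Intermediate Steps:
((7*(-3))*(-33))*177 = -21*(-33)*177 = 693*177 = 122661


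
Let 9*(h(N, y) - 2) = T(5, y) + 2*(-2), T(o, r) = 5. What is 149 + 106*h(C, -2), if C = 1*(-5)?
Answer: 3355/9 ≈ 372.78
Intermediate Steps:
C = -5
h(N, y) = 19/9 (h(N, y) = 2 + (5 + 2*(-2))/9 = 2 + (5 - 4)/9 = 2 + (⅑)*1 = 2 + ⅑ = 19/9)
149 + 106*h(C, -2) = 149 + 106*(19/9) = 149 + 2014/9 = 3355/9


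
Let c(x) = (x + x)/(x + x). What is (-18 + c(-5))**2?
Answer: 289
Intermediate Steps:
c(x) = 1 (c(x) = (2*x)/((2*x)) = (2*x)*(1/(2*x)) = 1)
(-18 + c(-5))**2 = (-18 + 1)**2 = (-17)**2 = 289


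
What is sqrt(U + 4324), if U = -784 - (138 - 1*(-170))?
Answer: 4*sqrt(202) ≈ 56.851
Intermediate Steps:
U = -1092 (U = -784 - (138 + 170) = -784 - 1*308 = -784 - 308 = -1092)
sqrt(U + 4324) = sqrt(-1092 + 4324) = sqrt(3232) = 4*sqrt(202)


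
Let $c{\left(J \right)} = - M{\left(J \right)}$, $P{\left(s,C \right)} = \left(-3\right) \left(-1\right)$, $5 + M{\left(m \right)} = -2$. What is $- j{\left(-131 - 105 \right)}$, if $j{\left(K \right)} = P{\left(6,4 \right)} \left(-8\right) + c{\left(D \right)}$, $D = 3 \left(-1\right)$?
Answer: $17$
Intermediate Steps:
$M{\left(m \right)} = -7$ ($M{\left(m \right)} = -5 - 2 = -7$)
$D = -3$
$P{\left(s,C \right)} = 3$
$c{\left(J \right)} = 7$ ($c{\left(J \right)} = \left(-1\right) \left(-7\right) = 7$)
$j{\left(K \right)} = -17$ ($j{\left(K \right)} = 3 \left(-8\right) + 7 = -24 + 7 = -17$)
$- j{\left(-131 - 105 \right)} = \left(-1\right) \left(-17\right) = 17$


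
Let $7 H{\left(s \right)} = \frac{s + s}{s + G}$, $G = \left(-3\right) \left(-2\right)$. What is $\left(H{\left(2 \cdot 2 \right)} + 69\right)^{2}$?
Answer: $\frac{5851561}{1225} \approx 4776.8$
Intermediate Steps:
$G = 6$
$H{\left(s \right)} = \frac{2 s}{7 \left(6 + s\right)}$ ($H{\left(s \right)} = \frac{\left(s + s\right) \frac{1}{s + 6}}{7} = \frac{2 s \frac{1}{6 + s}}{7} = \frac{2 s}{7 \left(6 + s\right)}$)
$\left(H{\left(2 \cdot 2 \right)} + 69\right)^{2} = \left(\frac{2 \cdot 2 \cdot 2}{7 \left(6 + 2 \cdot 2\right)} + 69\right)^{2} = \left(\frac{2}{7} \cdot 4 \frac{1}{6 + 4} + 69\right)^{2} = \left(\frac{2}{7} \cdot 4 \cdot \frac{1}{10} + 69\right)^{2} = \left(\frac{4}{35} + 69\right)^{2} = \left(\frac{2419}{35}\right)^{2} = \frac{5851561}{1225}$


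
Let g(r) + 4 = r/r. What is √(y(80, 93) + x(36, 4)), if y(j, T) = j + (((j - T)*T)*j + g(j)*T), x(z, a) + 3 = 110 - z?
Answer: 4*I*√6053 ≈ 311.2*I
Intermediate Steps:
g(r) = -3 (g(r) = -4 + r/r = -4 + 1 = -3)
x(z, a) = 107 - z (x(z, a) = -3 + (110 - z) = 107 - z)
y(j, T) = j - 3*T + T*j*(j - T) (y(j, T) = j + (((j - T)*T)*j - 3*T) = j + ((T*(j - T))*j - 3*T) = j + (T*j*(j - T) - 3*T) = j + (-3*T + T*j*(j - T)) = j - 3*T + T*j*(j - T))
√(y(80, 93) + x(36, 4)) = √((80 - 3*93 + 93*80² - 1*80*93²) + (107 - 1*36)) = √((80 - 279 + 93*6400 - 1*80*8649) + (107 - 36)) = √((80 - 279 + 595200 - 691920) + 71) = √(-96919 + 71) = √(-96848) = 4*I*√6053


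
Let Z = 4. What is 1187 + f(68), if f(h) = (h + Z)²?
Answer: 6371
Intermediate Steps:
f(h) = (4 + h)² (f(h) = (h + 4)² = (4 + h)²)
1187 + f(68) = 1187 + (4 + 68)² = 1187 + 72² = 1187 + 5184 = 6371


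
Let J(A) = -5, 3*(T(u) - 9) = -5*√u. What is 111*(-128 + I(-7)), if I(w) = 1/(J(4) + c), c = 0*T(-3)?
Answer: -71151/5 ≈ -14230.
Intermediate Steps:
T(u) = 9 - 5*√u/3 (T(u) = 9 + (-5*√u)/3 = 9 - 5*√u/3)
c = 0 (c = 0*(9 - 5*I*√3/3) = 0)
I(w) = -⅕ (I(w) = 1/(-5 + 0) = 1/(-5) = -⅕)
111*(-128 + I(-7)) = 111*(-128 - ⅕) = 111*(-641/5) = -71151/5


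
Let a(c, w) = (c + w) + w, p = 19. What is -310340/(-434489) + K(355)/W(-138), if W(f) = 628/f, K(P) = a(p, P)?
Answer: -21757784429/136429546 ≈ -159.48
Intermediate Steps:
a(c, w) = c + 2*w
K(P) = 19 + 2*P
-310340/(-434489) + K(355)/W(-138) = -310340/(-434489) + (19 + 2*355)/((628/(-138))) = -310340*(-1/434489) + (19 + 710)/((628*(-1/138))) = 310340/434489 + 729/(-314/69) = 310340/434489 + 729*(-69/314) = 310340/434489 - 50301/314 = -21757784429/136429546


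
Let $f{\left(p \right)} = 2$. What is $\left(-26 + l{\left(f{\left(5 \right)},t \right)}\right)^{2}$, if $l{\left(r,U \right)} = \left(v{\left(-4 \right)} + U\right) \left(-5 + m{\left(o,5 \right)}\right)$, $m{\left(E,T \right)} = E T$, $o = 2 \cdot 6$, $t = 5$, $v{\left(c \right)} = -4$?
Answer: $841$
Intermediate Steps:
$o = 12$
$l{\left(r,U \right)} = -220 + 55 U$ ($l{\left(r,U \right)} = \left(-4 + U\right) \left(-5 + 12 \cdot 5\right) = \left(-4 + U\right) \left(-5 + 60\right) = \left(-4 + U\right) 55 = -220 + 55 U$)
$\left(-26 + l{\left(f{\left(5 \right)},t \right)}\right)^{2} = \left(-26 + \left(-220 + 55 \cdot 5\right)\right)^{2} = \left(-26 + \left(-220 + 275\right)\right)^{2} = \left(-26 + 55\right)^{2} = 29^{2} = 841$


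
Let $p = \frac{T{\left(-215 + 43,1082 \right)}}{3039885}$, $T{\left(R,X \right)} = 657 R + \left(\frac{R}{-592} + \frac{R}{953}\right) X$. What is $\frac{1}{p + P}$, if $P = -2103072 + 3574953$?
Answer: $\frac{997110558}{1467628048192295} \approx 6.794 \cdot 10^{-7}$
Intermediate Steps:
$T{\left(R,X \right)} = 657 R - \frac{361 R X}{564176}$ ($T{\left(R,X \right)} = 657 R + \left(R \left(- \frac{1}{592}\right) + R \frac{1}{953}\right) X = 657 R + \left(- \frac{R}{592} + \frac{R}{953}\right) X = 657 R + - \frac{361 R}{564176} X = 657 R - \frac{361 R X}{564176}$)
$p = - \frac{37027303}{997110558}$ ($p = \frac{\frac{1}{564176} \left(-215 + 43\right) \left(370663632 - 390602\right)}{3039885} = \frac{1}{564176} \left(-172\right) \left(370663632 - 390602\right) \frac{1}{3039885} = \frac{1}{564176} \left(-172\right) 370273030 \cdot \frac{1}{3039885} = \left(- \frac{7960870145}{70522}\right) \frac{1}{3039885} = - \frac{37027303}{997110558} \approx -0.037135$)
$P = 1471881$
$\frac{1}{p + P} = \frac{1}{- \frac{37027303}{997110558} + 1471881} = \frac{1}{\frac{1467628048192295}{997110558}} = \frac{997110558}{1467628048192295}$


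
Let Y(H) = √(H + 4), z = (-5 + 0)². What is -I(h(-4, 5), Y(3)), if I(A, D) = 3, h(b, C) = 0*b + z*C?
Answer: -3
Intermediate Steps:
z = 25 (z = (-5)² = 25)
h(b, C) = 25*C (h(b, C) = 0*b + 25*C = 0 + 25*C = 25*C)
Y(H) = √(4 + H)
-I(h(-4, 5), Y(3)) = -1*3 = -3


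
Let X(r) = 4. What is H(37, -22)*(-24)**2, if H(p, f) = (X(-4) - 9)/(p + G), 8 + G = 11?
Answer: -72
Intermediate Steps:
G = 3 (G = -8 + 11 = 3)
H(p, f) = -5/(3 + p) (H(p, f) = (4 - 9)/(p + 3) = -5/(3 + p))
H(37, -22)*(-24)**2 = -5/(3 + 37)*(-24)**2 = -5/40*576 = -5*1/40*576 = -1/8*576 = -72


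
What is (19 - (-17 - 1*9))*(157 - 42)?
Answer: 5175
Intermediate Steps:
(19 - (-17 - 1*9))*(157 - 42) = (19 - (-17 - 9))*115 = (19 - 1*(-26))*115 = (19 + 26)*115 = 45*115 = 5175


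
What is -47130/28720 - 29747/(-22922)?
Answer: -11299001/32915992 ≈ -0.34327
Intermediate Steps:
-47130/28720 - 29747/(-22922) = -47130*1/28720 - 29747*(-1/22922) = -4713/2872 + 29747/22922 = -11299001/32915992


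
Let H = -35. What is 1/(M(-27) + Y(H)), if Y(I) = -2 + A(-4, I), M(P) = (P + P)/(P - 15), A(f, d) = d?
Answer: -7/250 ≈ -0.028000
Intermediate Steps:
M(P) = 2*P/(-15 + P) (M(P) = (2*P)/(-15 + P) = 2*P/(-15 + P))
Y(I) = -2 + I
1/(M(-27) + Y(H)) = 1/(2*(-27)/(-15 - 27) + (-2 - 35)) = 1/(2*(-27)/(-42) - 37) = 1/(2*(-27)*(-1/42) - 37) = 1/(9/7 - 37) = 1/(-250/7) = -7/250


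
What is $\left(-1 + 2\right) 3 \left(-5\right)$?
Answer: $-15$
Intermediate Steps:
$\left(-1 + 2\right) 3 \left(-5\right) = 1 \cdot 3 \left(-5\right) = 3 \left(-5\right) = -15$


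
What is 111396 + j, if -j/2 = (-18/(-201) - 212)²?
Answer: 96890236/4489 ≈ 21584.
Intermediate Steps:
j = -403166408/4489 (j = -2*(-18/(-201) - 212)² = -2*(-18*(-1/201) - 212)² = -2*(6/67 - 212)² = -2*(-14198/67)² = -2*201583204/4489 = -403166408/4489 ≈ -89812.)
111396 + j = 111396 - 403166408/4489 = 96890236/4489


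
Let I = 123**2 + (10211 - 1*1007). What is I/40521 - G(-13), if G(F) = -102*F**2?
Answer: 232841777/13507 ≈ 17239.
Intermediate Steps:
I = 24333 (I = 15129 + (10211 - 1007) = 15129 + 9204 = 24333)
I/40521 - G(-13) = 24333/40521 - (-102)*(-13)**2 = 24333*(1/40521) - (-102)*169 = 8111/13507 - 1*(-17238) = 8111/13507 + 17238 = 232841777/13507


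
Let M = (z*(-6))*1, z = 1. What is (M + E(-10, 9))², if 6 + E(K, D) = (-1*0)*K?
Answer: 144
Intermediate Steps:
E(K, D) = -6 (E(K, D) = -6 + (-1*0)*K = -6 + 0*K = -6 + 0 = -6)
M = -6 (M = (1*(-6))*1 = -6*1 = -6)
(M + E(-10, 9))² = (-6 - 6)² = (-12)² = 144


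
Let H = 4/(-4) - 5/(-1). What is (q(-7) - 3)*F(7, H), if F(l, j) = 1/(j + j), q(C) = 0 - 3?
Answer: -¾ ≈ -0.75000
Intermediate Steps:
q(C) = -3
H = 4 (H = 4*(-¼) - 5*(-1) = -1 + 5 = 4)
F(l, j) = 1/(2*j)
(q(-7) - 3)*F(7, H) = (-3 - 3)*((½)/4) = -3/4 = -6*⅛ = -¾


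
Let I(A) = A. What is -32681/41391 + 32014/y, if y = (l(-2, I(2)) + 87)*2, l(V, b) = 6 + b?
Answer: 659441042/3932145 ≈ 167.71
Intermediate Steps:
y = 190 (y = ((6 + 2) + 87)*2 = (8 + 87)*2 = 95*2 = 190)
-32681/41391 + 32014/y = -32681/41391 + 32014/190 = -32681*1/41391 + 32014*(1/190) = -32681/41391 + 16007/95 = 659441042/3932145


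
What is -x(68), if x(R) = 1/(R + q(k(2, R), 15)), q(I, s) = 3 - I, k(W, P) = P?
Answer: -1/3 ≈ -0.33333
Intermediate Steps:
x(R) = 1/3 (x(R) = 1/(R + (3 - R)) = 1/3)
-x(68) = -1*1/3 = -1/3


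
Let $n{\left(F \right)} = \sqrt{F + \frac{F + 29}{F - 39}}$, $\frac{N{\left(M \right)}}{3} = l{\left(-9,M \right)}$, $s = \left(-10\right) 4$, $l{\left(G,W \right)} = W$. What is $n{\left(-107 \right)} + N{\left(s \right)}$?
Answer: $-120 + \frac{2 i \sqrt{141839}}{73} \approx -120.0 + 10.318 i$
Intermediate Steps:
$s = -40$
$N{\left(M \right)} = 3 M$
$n{\left(F \right)} = \sqrt{F + \frac{29 + F}{-39 + F}}$
$n{\left(-107 \right)} + N{\left(s \right)} = \sqrt{\frac{29 - 107 - 107 \left(-39 - 107\right)}{-39 - 107}} + 3 \left(-40\right) = \sqrt{\frac{29 - 107 - -15622}{-146}} - 120 = \sqrt{- \frac{29 - 107 + 15622}{146}} - 120 = \sqrt{\left(- \frac{1}{146}\right) 15544} - 120 = \sqrt{- \frac{7772}{73}} - 120 = \frac{2 i \sqrt{141839}}{73} - 120 = -120 + \frac{2 i \sqrt{141839}}{73}$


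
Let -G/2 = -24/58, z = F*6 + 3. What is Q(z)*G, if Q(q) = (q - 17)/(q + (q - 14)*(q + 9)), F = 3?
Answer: 32/2233 ≈ 0.014330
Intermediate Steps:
z = 21 (z = 3*6 + 3 = 18 + 3 = 21)
Q(q) = (-17 + q)/(q + (-14 + q)*(9 + q))
G = 24/29 (G = -(-48)/58 = -2*(-12/29) = 24/29 ≈ 0.82759)
Q(z)*G = ((17 - 1*21)/(126 - 1*21**2 + 4*21))*(24/29) = ((17 - 21)/(126 - 1*441 + 84))*(24/29) = (-4/(126 - 441 + 84))*(24/29) = (-4/(-231))*(24/29) = -1/231*(-4)*(24/29) = (4/231)*(24/29) = 32/2233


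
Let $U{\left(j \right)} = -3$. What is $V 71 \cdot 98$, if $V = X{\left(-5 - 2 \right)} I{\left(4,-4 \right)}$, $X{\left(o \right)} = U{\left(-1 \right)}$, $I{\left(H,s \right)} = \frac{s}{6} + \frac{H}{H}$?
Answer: $-6958$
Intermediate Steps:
$I{\left(H,s \right)} = 1 + \frac{s}{6}$ ($I{\left(H,s \right)} = s \frac{1}{6} + 1 = \frac{s}{6} + 1 = 1 + \frac{s}{6}$)
$X{\left(o \right)} = -3$
$V = -1$ ($V = - 3 \left(1 + \frac{1}{6} \left(-4\right)\right) = - 3 \left(1 - \frac{2}{3}\right) = \left(-3\right) \frac{1}{3} = -1$)
$V 71 \cdot 98 = \left(-1\right) 71 \cdot 98 = \left(-71\right) 98 = -6958$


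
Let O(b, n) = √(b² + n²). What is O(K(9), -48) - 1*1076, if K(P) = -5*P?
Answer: -1076 + 3*√481 ≈ -1010.2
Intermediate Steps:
O(K(9), -48) - 1*1076 = √((-5*9)² + (-48)²) - 1*1076 = √((-45)² + 2304) - 1076 = √(2025 + 2304) - 1076 = √4329 - 1076 = 3*√481 - 1076 = -1076 + 3*√481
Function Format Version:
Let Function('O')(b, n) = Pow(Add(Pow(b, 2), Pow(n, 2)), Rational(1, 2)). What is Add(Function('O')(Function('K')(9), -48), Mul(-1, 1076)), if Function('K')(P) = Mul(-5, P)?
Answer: Add(-1076, Mul(3, Pow(481, Rational(1, 2)))) ≈ -1010.2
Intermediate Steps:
Add(Function('O')(Function('K')(9), -48), Mul(-1, 1076)) = Add(Pow(Add(Pow(Mul(-5, 9), 2), Pow(-48, 2)), Rational(1, 2)), Mul(-1, 1076)) = Add(Pow(Add(Pow(-45, 2), 2304), Rational(1, 2)), -1076) = Add(Pow(Add(2025, 2304), Rational(1, 2)), -1076) = Add(Pow(4329, Rational(1, 2)), -1076) = Add(Mul(3, Pow(481, Rational(1, 2))), -1076) = Add(-1076, Mul(3, Pow(481, Rational(1, 2))))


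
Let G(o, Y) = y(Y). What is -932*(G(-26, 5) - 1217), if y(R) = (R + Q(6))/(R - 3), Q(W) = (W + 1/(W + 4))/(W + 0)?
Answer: 33943207/30 ≈ 1.1314e+6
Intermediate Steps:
Q(W) = (W + 1/(4 + W))/W
y(R) = (61/60 + R)/(-3 + R) (y(R) = (R + (1 + 6**2 + 4*6)/(6*(4 + 6)))/(R - 3) = (R + (1/6)*(1 + 36 + 24)/10)/(-3 + R) = (R + (1/6)*(1/10)*61)/(-3 + R) = (R + 61/60)/(-3 + R) = (61/60 + R)/(-3 + R))
G(o, Y) = (61/60 + Y)/(-3 + Y)
-932*(G(-26, 5) - 1217) = -932*((61/60 + 5)/(-3 + 5) - 1217) = -932*((361/60)/2 - 1217) = -932*((1/2)*(361/60) - 1217) = -932*(361/120 - 1217) = -932*(-145679/120) = 33943207/30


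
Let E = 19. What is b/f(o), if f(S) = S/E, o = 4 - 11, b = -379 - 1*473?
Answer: 16188/7 ≈ 2312.6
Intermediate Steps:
b = -852 (b = -379 - 473 = -852)
o = -7
f(S) = S/19
b/f(o) = -852/((1/19)*(-7)) = -852/(-7/19) = -852*(-19/7) = 16188/7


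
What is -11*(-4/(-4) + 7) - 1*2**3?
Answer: -96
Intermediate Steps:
-11*(-4/(-4) + 7) - 1*2**3 = -11*(-4*(-1/4) + 7) - 1*8 = -11*(1 + 7) - 8 = -11*8 - 8 = -88 - 8 = -96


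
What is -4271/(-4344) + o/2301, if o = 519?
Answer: 4027369/3331848 ≈ 1.2087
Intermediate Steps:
-4271/(-4344) + o/2301 = -4271/(-4344) + 519/2301 = -4271*(-1/4344) + 519*(1/2301) = 4271/4344 + 173/767 = 4027369/3331848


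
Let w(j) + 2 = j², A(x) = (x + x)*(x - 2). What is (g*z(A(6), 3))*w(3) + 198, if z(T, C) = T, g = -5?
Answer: -1482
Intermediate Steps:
A(x) = 2*x*(-2 + x) (A(x) = (2*x)*(-2 + x) = 2*x*(-2 + x))
w(j) = -2 + j²
(g*z(A(6), 3))*w(3) + 198 = (-10*6*(-2 + 6))*(-2 + 3²) + 198 = (-10*6*4)*(-2 + 9) + 198 = -5*48*7 + 198 = -240*7 + 198 = -1680 + 198 = -1482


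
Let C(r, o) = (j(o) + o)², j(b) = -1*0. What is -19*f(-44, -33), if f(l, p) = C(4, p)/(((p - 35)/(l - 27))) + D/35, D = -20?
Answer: -10278259/476 ≈ -21593.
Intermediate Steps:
j(b) = 0
C(r, o) = o² (C(r, o) = (0 + o)² = o²)
f(l, p) = -4/7 + p²*(-27 + l)/(-35 + p) (f(l, p) = p²/(((p - 35)/(l - 27))) - 20/35 = p²/(((-35 + p)/(-27 + l))) - 20*1/35 = p²/(((-35 + p)/(-27 + l))) - 4/7 = p²*((-27 + l)/(-35 + p)) - 4/7 = p²*(-27 + l)/(-35 + p) - 4/7 = -4/7 + p²*(-27 + l)/(-35 + p))
-19*f(-44, -33) = -19*(20 - 27*(-33)² - 4/7*(-33) - 44*(-33)²)/(-35 - 33) = -19*(20 - 27*1089 + 132/7 - 44*1089)/(-68) = -(-19)*(20 - 29403 + 132/7 - 47916)/68 = -(-19)*(-540961)/(68*7) = -19*540961/476 = -10278259/476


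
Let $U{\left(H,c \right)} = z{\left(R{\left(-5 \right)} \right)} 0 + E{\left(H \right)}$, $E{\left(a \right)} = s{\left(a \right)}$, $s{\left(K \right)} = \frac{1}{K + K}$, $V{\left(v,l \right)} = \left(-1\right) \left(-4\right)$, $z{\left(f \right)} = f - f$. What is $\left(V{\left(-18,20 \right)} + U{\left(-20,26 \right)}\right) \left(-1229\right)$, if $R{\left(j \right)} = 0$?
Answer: $- \frac{195411}{40} \approx -4885.3$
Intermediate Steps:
$z{\left(f \right)} = 0$
$V{\left(v,l \right)} = 4$
$s{\left(K \right)} = \frac{1}{2 K}$
$E{\left(a \right)} = \frac{1}{2 a}$
$U{\left(H,c \right)} = \frac{1}{2 H}$ ($U{\left(H,c \right)} = 0 \cdot 0 + \frac{1}{2 H} = 0 + \frac{1}{2 H} = \frac{1}{2 H}$)
$\left(V{\left(-18,20 \right)} + U{\left(-20,26 \right)}\right) \left(-1229\right) = \left(4 + \frac{1}{2 \left(-20\right)}\right) \left(-1229\right) = \left(4 + \frac{1}{2} \left(- \frac{1}{20}\right)\right) \left(-1229\right) = \left(4 - \frac{1}{40}\right) \left(-1229\right) = \frac{159}{40} \left(-1229\right) = - \frac{195411}{40}$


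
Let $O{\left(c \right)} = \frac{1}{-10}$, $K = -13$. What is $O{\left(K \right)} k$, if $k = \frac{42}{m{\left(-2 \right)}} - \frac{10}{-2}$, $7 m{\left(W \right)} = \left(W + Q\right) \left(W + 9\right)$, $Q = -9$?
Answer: $- \frac{13}{110} \approx -0.11818$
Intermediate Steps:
$m{\left(W \right)} = \frac{\left(-9 + W\right) \left(9 + W\right)}{7}$ ($m{\left(W \right)} = \frac{\left(W - 9\right) \left(W + 9\right)}{7} = \frac{\left(-9 + W\right) \left(9 + W\right)}{7}$)
$O{\left(c \right)} = - \frac{1}{10}$
$k = \frac{13}{11}$ ($k = \frac{42}{- \frac{81}{7} + \frac{\left(-2\right)^{2}}{7}} - \frac{10}{-2} = \frac{42}{- \frac{81}{7} + \frac{1}{7} \cdot 4} - -5 = \frac{42}{- \frac{81}{7} + \frac{4}{7}} + 5 = \frac{42}{-11} + 5 = 42 \left(- \frac{1}{11}\right) + 5 = - \frac{42}{11} + 5 = \frac{13}{11} \approx 1.1818$)
$O{\left(K \right)} k = \left(- \frac{1}{10}\right) \frac{13}{11} = - \frac{13}{110}$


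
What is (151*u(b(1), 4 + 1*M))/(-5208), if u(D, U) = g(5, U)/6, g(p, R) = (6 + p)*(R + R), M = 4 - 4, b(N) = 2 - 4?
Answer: -1661/3906 ≈ -0.42524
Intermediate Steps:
b(N) = -2
M = 0
g(p, R) = 2*R*(6 + p) (g(p, R) = (6 + p)*(2*R) = 2*R*(6 + p))
u(D, U) = 11*U/3 (u(D, U) = (2*U*(6 + 5))/6 = (2*U*11)*(⅙) = (22*U)*(⅙) = 11*U/3)
(151*u(b(1), 4 + 1*M))/(-5208) = (151*(11*(4 + 1*0)/3))/(-5208) = (151*(11*(4 + 0)/3))*(-1/5208) = (151*((11/3)*4))*(-1/5208) = (151*(44/3))*(-1/5208) = (6644/3)*(-1/5208) = -1661/3906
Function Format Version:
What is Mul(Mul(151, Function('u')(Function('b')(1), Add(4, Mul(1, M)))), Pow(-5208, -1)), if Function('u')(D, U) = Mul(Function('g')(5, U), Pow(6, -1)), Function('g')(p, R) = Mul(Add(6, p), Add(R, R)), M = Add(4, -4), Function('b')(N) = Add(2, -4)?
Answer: Rational(-1661, 3906) ≈ -0.42524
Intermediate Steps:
Function('b')(N) = -2
M = 0
Function('g')(p, R) = Mul(2, R, Add(6, p)) (Function('g')(p, R) = Mul(Add(6, p), Mul(2, R)) = Mul(2, R, Add(6, p)))
Function('u')(D, U) = Mul(Rational(11, 3), U) (Function('u')(D, U) = Mul(Mul(2, U, Add(6, 5)), Pow(6, -1)) = Mul(Mul(2, U, 11), Rational(1, 6)) = Mul(Mul(22, U), Rational(1, 6)) = Mul(Rational(11, 3), U))
Mul(Mul(151, Function('u')(Function('b')(1), Add(4, Mul(1, M)))), Pow(-5208, -1)) = Mul(Mul(151, Mul(Rational(11, 3), Add(4, Mul(1, 0)))), Pow(-5208, -1)) = Mul(Mul(151, Mul(Rational(11, 3), Add(4, 0))), Rational(-1, 5208)) = Mul(Mul(151, Mul(Rational(11, 3), 4)), Rational(-1, 5208)) = Mul(Mul(151, Rational(44, 3)), Rational(-1, 5208)) = Mul(Rational(6644, 3), Rational(-1, 5208)) = Rational(-1661, 3906)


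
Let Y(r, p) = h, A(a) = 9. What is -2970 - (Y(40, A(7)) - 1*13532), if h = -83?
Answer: 10645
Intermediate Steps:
Y(r, p) = -83
-2970 - (Y(40, A(7)) - 1*13532) = -2970 - (-83 - 1*13532) = -2970 - (-83 - 13532) = -2970 - 1*(-13615) = -2970 + 13615 = 10645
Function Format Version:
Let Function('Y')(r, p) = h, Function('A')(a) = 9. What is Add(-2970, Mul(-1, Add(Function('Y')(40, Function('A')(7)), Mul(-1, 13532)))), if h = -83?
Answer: 10645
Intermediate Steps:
Function('Y')(r, p) = -83
Add(-2970, Mul(-1, Add(Function('Y')(40, Function('A')(7)), Mul(-1, 13532)))) = Add(-2970, Mul(-1, Add(-83, Mul(-1, 13532)))) = Add(-2970, Mul(-1, Add(-83, -13532))) = Add(-2970, Mul(-1, -13615)) = Add(-2970, 13615) = 10645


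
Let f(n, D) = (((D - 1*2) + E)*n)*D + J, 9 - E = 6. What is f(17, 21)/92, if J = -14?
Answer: 1960/23 ≈ 85.217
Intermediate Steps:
E = 3 (E = 9 - 1*6 = 9 - 6 = 3)
f(n, D) = -14 + D*n*(1 + D) (f(n, D) = (((D - 1*2) + 3)*n)*D - 14 = (((D - 2) + 3)*n)*D - 14 = (((-2 + D) + 3)*n)*D - 14 = ((1 + D)*n)*D - 14 = (n*(1 + D))*D - 14 = D*n*(1 + D) - 14 = -14 + D*n*(1 + D))
f(17, 21)/92 = (-14 + 21*17 + 17*21²)/92 = (-14 + 357 + 17*441)*(1/92) = (-14 + 357 + 7497)*(1/92) = 7840*(1/92) = 1960/23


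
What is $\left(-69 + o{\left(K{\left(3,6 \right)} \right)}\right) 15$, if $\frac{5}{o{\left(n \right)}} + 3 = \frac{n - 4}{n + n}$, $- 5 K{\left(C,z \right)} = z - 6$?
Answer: $-1035$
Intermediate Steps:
$K{\left(C,z \right)} = \frac{6}{5} - \frac{z}{5}$ ($K{\left(C,z \right)} = - \frac{z - 6}{5} = - \frac{-6 + z}{5} = \frac{6}{5} - \frac{z}{5}$)
$o{\left(n \right)} = \frac{5}{-3 + \frac{-4 + n}{2 n}}$ ($o{\left(n \right)} = \frac{5}{-3 + \frac{n - 4}{n + n}} = \frac{5}{-3 + \frac{-4 + n}{2 n}}$)
$\left(-69 + o{\left(K{\left(3,6 \right)} \right)}\right) 15 = \left(-69 - \frac{10 \left(\frac{6}{5} - \frac{6}{5}\right)}{4 + 5 \left(\frac{6}{5} - \frac{6}{5}\right)}\right) 15 = \left(-69 - \frac{0}{4 + 5 \cdot 0}\right) 15 = \left(-69 - \frac{0}{4 + 0}\right) 15 = \left(-69 - \frac{0}{4}\right) 15 = \left(-69 - 0 \cdot \frac{1}{4}\right) 15 = \left(-69 + 0\right) 15 = \left(-69\right) 15 = -1035$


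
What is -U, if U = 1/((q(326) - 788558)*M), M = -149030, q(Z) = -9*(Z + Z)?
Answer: -1/118393306780 ≈ -8.4464e-12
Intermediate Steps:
q(Z) = -18*Z
U = 1/118393306780 (U = 1/(-18*326 - 788558*(-149030)) = -1/149030/(-5868 - 788558) = -1/149030/(-794426) = -1/794426*(-1/149030) = 1/118393306780 ≈ 8.4464e-12)
-U = -1*1/118393306780 = -1/118393306780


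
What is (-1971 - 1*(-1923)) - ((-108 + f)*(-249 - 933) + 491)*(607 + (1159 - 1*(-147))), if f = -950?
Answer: -2393252959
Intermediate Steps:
(-1971 - 1*(-1923)) - ((-108 + f)*(-249 - 933) + 491)*(607 + (1159 - 1*(-147))) = (-1971 - 1*(-1923)) - ((-108 - 950)*(-249 - 933) + 491)*(607 + (1159 - 1*(-147))) = (-1971 + 1923) - (-1058*(-1182) + 491)*(607 + (1159 + 147)) = -48 - (1250556 + 491)*(607 + 1306) = -48 - 1251047*1913 = -48 - 1*2393252911 = -48 - 2393252911 = -2393252959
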